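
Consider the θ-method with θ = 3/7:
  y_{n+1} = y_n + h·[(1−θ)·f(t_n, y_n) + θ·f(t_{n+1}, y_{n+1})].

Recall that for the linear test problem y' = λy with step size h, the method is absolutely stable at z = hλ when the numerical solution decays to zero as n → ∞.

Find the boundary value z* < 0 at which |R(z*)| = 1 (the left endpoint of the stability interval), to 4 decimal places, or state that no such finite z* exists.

left endpoint -14.0000.

Set f=λy, z=hλ:
  y_{n+1} = y_n + z·[4/7·y_n + 3/7·y_{n+1}] ⇒ (1 − 3/7z)y_{n+1} = (1 + 4/7z)y_n
  Hence R(z) = (1 + 4/7z)/(1 − 3/7z).

Find x<0 with |R(x)|<1.
x=-0.7: |R|=0.4615
R=−1: 1+4/7x = −1+3/7x ⇒ -1/7x=2 ⇒ x=2/(-1/7)=-14.0000
Confirm numerically:
  x=-10.433: |R|=0.90686 <1
  x=-7.199: |R|=0.76218 <1
  x=-6.339: |R|=0.70554 <1
  x=-14.276: |R|=1.00554 >1
  x=-14.268: |R|=1.00538 >1
  x=-14.260: |R|=1.00522 >1
Interval (-14.0000, 0).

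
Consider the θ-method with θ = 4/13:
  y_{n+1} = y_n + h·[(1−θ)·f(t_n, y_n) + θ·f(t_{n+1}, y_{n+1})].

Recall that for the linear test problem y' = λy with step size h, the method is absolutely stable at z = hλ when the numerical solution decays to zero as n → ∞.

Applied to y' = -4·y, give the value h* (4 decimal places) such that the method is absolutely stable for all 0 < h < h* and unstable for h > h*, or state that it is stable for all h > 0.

(-5.2000,0); λ=-4 ⇒ h* = (26/5)/4 = 1.3000.

Test eqn y'=λy, z=hλ:
  y_{n+1} = y_n + z·[9/13·y_n + 4/13·y_{n+1}] ⇒ (1 − 4/13z)y_{n+1} = (1 + 9/13z)y_n
  so R(z) = (1 + 9/13z)/(1 − 4/13z).

Solve |R(x)|<1 on ℝ⁻.
x=-0.79: |R|=0.3645
R=−1: 1+9/13x = −1+4/13x ⇒ -5/13x=2 ⇒ x=2/(-5/13)=-5.2000
Confirm numerically:
  x=-5.171: |R|=0.99570 <1
  x=-5.011: |R|=0.97140 <1
  x=-4.841: |R|=0.94454 <1
  x=-5.773: |R|=1.07938 >1
  x=-5.750: |R|=1.07639 >1
  x=-5.608: |R|=1.05758 >1
Interval (-5.2000, 0).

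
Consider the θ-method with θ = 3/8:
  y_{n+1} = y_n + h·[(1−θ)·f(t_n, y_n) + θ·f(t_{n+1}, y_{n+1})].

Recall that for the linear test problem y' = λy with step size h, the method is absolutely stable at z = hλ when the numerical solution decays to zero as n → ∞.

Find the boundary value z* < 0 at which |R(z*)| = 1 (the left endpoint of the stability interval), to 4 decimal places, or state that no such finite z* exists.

z* = -8.0000.

With y'=λy (z=hλ):
  y_{n+1} = y_n + z·[5/8·y_n + 3/8·y_{n+1}] ⇒ (1 − 3/8z)y_{n+1} = (1 + 5/8z)y_n
  ⇒ R(z) = (1 + 5/8z)/(1 − 3/8z).

Need |R(x)|<1, x<0.
x=-1.62: |R|=0.0078
R=−1: 1+5/8x = −1+3/8x ⇒ -1/4x=2 ⇒ x=2/(-1/4)=-8.0000
Confirm numerically:
  x=-7.044: |R|=0.93437 <1
  x=-5.634: |R|=0.80998 <1
  x=-5.185: |R|=0.76098 <1
  x=-8.538: |R|=1.03201 >1
  x=-8.393: |R|=1.02369 >1
  x=-8.369: |R|=1.02229 >1
Interval (-8.0000, 0).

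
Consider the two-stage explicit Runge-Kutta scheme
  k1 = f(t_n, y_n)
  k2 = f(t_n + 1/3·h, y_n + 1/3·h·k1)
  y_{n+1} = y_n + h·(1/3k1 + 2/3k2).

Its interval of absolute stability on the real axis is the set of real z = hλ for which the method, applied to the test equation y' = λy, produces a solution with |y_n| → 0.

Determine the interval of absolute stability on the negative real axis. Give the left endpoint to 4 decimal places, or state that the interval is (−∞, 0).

z∈(-4.5000,0).

On y'=λy, z=hλ:
  k1=λy_n ⇒ h·k1=z·y_n;  k2=λ(1+1/3z)y_n ⇒ h·k2=z(1+1/3z)y_n
  y_{n+1}/y_n = 1 + 1/3z + 2/3z(1+1/3z) = 1 + z + 2/9z²
  R(z) = 1 + z + 2/9z².

Find x<0 with |R(x)|<1.
x=-0.53: |R|=0.5324
R=1: x+2/9x²=0 ⇒ x=−9/2=-4.5000; min R=1−1/(4·2/9)=-0.1250>−1
Confirm numerically:
  x=-3.575: |R|=0.26514 <1
  x=-2.766: |R|=0.06583 <1
  x=-2.616: |R|=0.09523 <1
  x=-4.797: |R|=1.31660 >1
  x=-4.723: |R|=1.23405 >1
  x=-4.592: |R|=1.09388 >1
Interval (-4.5000, 0).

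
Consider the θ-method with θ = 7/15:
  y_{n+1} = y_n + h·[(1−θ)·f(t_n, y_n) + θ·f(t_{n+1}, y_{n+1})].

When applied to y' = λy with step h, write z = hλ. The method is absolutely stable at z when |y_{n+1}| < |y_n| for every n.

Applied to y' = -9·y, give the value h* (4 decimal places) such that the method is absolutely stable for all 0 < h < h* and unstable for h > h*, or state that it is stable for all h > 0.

With y'=λy (z=hλ):
  y_{n+1} = y_n + z·[8/15·y_n + 7/15·y_{n+1}] ⇒ (1 − 7/15z)y_{n+1} = (1 + 8/15z)y_n
  ⇒ R(z) = (1 + 8/15z)/(1 − 7/15z).

Need |R(x)|<1, x<0.
x=-0.41: |R|=0.6558
R=−1: 1+8/15x = −1+7/15x ⇒ -1/15x=2 ⇒ x=2/(-1/15)=-30.0000
Confirm numerically:
  x=-25.819: |R|=0.97864 <1
  x=-25.240: |R|=0.97517 <1
  x=-22.557: |R|=0.95695 <1
  x=-30.200: |R|=1.00088 >1
  x=-30.064: |R|=1.00028 >1
So |R|<1 on (-30.0000, 0).

(-30.0000,0); λ=-9 ⇒ h* = (30)/9 = 3.3333.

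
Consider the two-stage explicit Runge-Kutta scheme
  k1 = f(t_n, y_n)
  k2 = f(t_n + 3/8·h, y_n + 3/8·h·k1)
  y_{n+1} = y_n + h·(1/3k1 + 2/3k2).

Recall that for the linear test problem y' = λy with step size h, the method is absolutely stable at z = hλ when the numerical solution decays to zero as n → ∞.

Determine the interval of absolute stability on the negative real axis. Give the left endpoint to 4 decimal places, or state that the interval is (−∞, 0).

(-4.0000, 0).

Test eqn y'=λy, z=hλ:
  k1=λy_n ⇒ h·k1=z·y_n;  k2=λ(1+3/8z)y_n ⇒ h·k2=z(1+3/8z)y_n
  y_{n+1}/y_n = 1 + 1/3z + 2/3z(1+3/8z) = 1 + z + 1/4z²
  Hence R(z) = 1 + z + 1/4z².

Find x<0 with |R(x)|<1.
x=-1.42: |R|=0.0841
R=1: x+1/4x²=0 ⇒ x=−4=-4.0000; min R=1−1/(4·1/4)=0.0000>−1
Confirm numerically:
  x=-2.908: |R|=0.20612 <1
  x=-1.934: |R|=0.00109 <1
  x=-1.933: |R|=0.00112 <1
  x=-1.747: |R|=0.01600 <1
  x=-4.420: |R|=1.46410 >1
  x=-4.301: |R|=1.32365 >1
  x=-4.071: |R|=1.07226 >1
Stable set (-4.0000, 0).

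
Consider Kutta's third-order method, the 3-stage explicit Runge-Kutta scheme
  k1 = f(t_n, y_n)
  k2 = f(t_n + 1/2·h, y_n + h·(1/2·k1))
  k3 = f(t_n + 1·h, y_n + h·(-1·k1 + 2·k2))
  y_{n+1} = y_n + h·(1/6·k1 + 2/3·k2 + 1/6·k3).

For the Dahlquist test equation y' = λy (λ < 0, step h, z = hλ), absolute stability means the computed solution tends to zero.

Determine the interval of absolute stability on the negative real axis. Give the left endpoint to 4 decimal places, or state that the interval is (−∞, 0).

Set f=λy, z=hλ:
  order 3, 3-stage ⇒ R(z)=1+z+z^2/2+z^3/6
  (e.g. R(-1.26)=0.20040, |R|=0.20040)

Solve |R(x)|<1 on ℝ⁻.
x=-1.26: |R|=0.2004
|R(-2.24)|=0.6044 |R(-1.97)|=0.3038 |R(-1.51)|=0.0562
Bisect:
  x_lo=-2.8635 |R|=1.6769  x_hi=-0.3986 |R|=0.6703
  mid=-1.63104 |R|=0.02406 →hi
  mid=-2.24725 |R|=0.61367 →hi
  mid=-2.55535 |R|=1.07144 →lo
  mid=-2.40130 |R|=0.82593 →hi
  mid=-2.47833 |R|=0.94430 →hi
  mid=-2.51684 |R|=1.00674 →lo
  mid=-2.49758 |R|=0.97524 →hi
  mid=-2.50721 |R|=0.99092 →hi
  mid=-2.51203 |R|=0.99882 →hi
  ...
  [-2.51278,-2.51263] ⇒ x*=-2.5127
Interval (-2.5127, 0).

z∈(-2.5127,0).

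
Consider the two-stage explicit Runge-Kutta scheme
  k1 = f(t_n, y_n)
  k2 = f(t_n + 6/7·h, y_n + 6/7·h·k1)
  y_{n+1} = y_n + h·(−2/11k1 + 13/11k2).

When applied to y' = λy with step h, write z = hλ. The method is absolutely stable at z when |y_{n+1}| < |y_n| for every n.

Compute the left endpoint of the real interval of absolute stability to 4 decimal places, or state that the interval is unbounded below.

Test eqn y'=λy, z=hλ:
  k1=λy_n ⇒ h·k1=z·y_n;  k2=λ(1+6/7z)y_n ⇒ h·k2=z(1+6/7z)y_n
  y_{n+1}/y_n = 1 − 2/11z + 13/11z(1+6/7z) = 1 + z + 78/77z²
  ⇒ R(z) = 1 + z + 78/77z².

Boundary: |R(x)|=1, x<0.
x=-1.46: |R|=1.6993
R=1: x+78/77x²=0 ⇒ x=−77/78=-0.9872; min R=1−1/(4·78/77)=0.7532>−1
Confirm numerically:
  x=-0.825: |R|=0.86446 <1
  x=-0.547: |R|=0.75609 <1
  x=-0.436: |R|=0.75656 <1
  x=-1.481: |R|=1.74085 >1
  x=-1.422: |R|=1.62634 >1
  x=-1.403: |R|=1.59097 >1
Interval (-0.9872, 0).

left endpoint -0.9872.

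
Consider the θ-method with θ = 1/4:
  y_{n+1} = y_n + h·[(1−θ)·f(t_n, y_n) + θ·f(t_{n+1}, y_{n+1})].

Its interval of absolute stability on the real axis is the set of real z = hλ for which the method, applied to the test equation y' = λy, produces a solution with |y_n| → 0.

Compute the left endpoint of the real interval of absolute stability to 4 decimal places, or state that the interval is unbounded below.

Test eqn y'=λy, z=hλ:
  y_{n+1} = y_n + z·[3/4·y_n + 1/4·y_{n+1}] ⇒ (1 − 1/4z)y_{n+1} = (1 + 3/4z)y_n
  so R(z) = (1 + 3/4z)/(1 − 1/4z).

Solve |R(x)|<1 on ℝ⁻.
x=-1.02: |R|=0.1873
R=−1: 1+3/4x = −1+1/4x ⇒ -1/2x=2 ⇒ x=2/(-1/2)=-4.0000
Confirm numerically:
  x=-3.779: |R|=0.94318 <1
  x=-3.130: |R|=0.75596 <1
  x=-2.004: |R|=0.33511 <1
  x=-4.507: |R|=1.11920 >1
  x=-4.442: |R|=1.10471 >1
  x=-4.368: |R|=1.08795 >1
So |R|<1 on (-4.0000, 0).

z* = -4.0000.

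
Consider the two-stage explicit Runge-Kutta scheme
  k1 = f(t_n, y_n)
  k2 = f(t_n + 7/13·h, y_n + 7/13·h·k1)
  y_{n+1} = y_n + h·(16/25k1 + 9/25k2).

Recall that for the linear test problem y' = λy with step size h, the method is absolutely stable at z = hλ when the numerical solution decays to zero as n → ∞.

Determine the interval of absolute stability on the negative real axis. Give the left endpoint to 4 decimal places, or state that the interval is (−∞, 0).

Test eqn y'=λy, z=hλ:
  k1=λy_n ⇒ h·k1=z·y_n;  k2=λ(1+7/13z)y_n ⇒ h·k2=z(1+7/13z)y_n
  y_{n+1}/y_n = 1 + 16/25z + 9/25z(1+7/13z) = 1 + z + 63/325z²
  so R(z) = 1 + z + 63/325z².

Solve |R(x)|<1 on ℝ⁻.
x=-0.75: |R|=0.3590
R=1: x+63/325x²=0 ⇒ x=−325/63=-5.1587; min R=1−1/(4·63/325)=-0.2897>−1
Confirm numerically:
  x=-4.012: |R|=0.10818 <1
  x=-3.236: |R|=0.20610 <1
  x=-3.204: |R|=0.21405 <1
  x=-5.706: |R|=1.60533 >1
  x=-5.483: |R|=1.34465 >1
Stable set (-5.1587, 0).

(-5.1587, 0).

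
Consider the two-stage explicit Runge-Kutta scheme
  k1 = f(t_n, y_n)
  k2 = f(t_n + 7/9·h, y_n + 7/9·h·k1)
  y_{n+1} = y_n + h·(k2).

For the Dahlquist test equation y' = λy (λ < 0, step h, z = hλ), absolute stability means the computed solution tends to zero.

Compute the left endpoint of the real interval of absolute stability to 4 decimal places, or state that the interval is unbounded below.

With y'=λy (z=hλ):
  k1=λy_n ⇒ h·k1=z·y_n;  k2=λ(1+7/9z)y_n ⇒ h·k2=z(1+7/9z)y_n
  y_{n+1}/y_n = 1 + z(1+7/9z) = 1 + z + 7/9z²
  so R(z) = 1 + z + 7/9z².

Solve |R(x)|<1 on ℝ⁻.
x=-1.32: |R|=1.0352
R=1: x+7/9x²=0 ⇒ x=−9/7=-1.2857; min R=1−1/(4·7/9)=0.6786>−1
Confirm numerically:
  x=-1.059: |R|=0.81326 <1
  x=-0.959: |R|=0.75631 <1
  x=-0.733: |R|=0.68489 <1
  x=-1.884: |R|=1.87669 >1
  x=-1.467: |R|=1.20685 >1
Interval (-1.2857, 0).

left endpoint -1.2857.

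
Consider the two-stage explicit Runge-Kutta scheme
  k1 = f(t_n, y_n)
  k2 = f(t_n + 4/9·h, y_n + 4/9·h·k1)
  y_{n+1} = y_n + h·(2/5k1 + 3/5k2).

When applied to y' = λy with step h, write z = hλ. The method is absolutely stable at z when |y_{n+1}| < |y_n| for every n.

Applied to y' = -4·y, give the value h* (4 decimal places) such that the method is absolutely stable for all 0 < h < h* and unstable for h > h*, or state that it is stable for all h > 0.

With y'=λy (z=hλ):
  k1=λy_n ⇒ h·k1=z·y_n;  k2=λ(1+4/9z)y_n ⇒ h·k2=z(1+4/9z)y_n
  y_{n+1}/y_n = 1 + 2/5z + 3/5z(1+4/9z) = 1 + z + 4/15z²
  so R(z) = 1 + z + 4/15z².

Find x<0 with |R(x)|<1.
x=-1.64: |R|=0.0772
R=1: x+4/15x²=0 ⇒ x=−15/4=-3.7500; min R=1−1/(4·4/15)=0.0625>−1
Confirm numerically:
  x=-3.440: |R|=0.71563 <1
  x=-3.183: |R|=0.51873 <1
  x=-2.213: |R|=0.09297 <1
  x=-4.232: |R|=1.54395 >1
  x=-3.867: |R|=1.12065 >1
  x=-3.853: |R|=1.10583 >1
Interval (-3.7500, 0).

(-3.7500,0); λ=-4 ⇒ h* = (15/4)/4 = 0.9375.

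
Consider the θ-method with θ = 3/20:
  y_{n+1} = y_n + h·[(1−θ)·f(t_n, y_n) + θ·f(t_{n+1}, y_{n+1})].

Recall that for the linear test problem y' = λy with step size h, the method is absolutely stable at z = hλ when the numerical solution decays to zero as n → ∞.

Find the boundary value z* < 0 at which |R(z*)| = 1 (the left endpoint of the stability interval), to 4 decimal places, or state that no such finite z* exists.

Set f=λy, z=hλ:
  y_{n+1} = y_n + z·[17/20·y_n + 3/20·y_{n+1}] ⇒ (1 − 3/20z)y_{n+1} = (1 + 17/20z)y_n
  ⇒ R(z) = (1 + 17/20z)/(1 − 3/20z).

Need |R(x)|<1, x<0.
x=-1.11: |R|=0.0484
R=−1: 1+17/20x = −1+3/20x ⇒ -7/10x=2 ⇒ x=2/(-7/10)=-2.8571
Confirm numerically:
  x=-2.325: |R|=0.72382 <1
  x=-2.217: |R|=0.66373 <1
  x=-1.960: |R|=0.51468 <1
  x=-1.632: |R|=0.31105 <1
  x=-3.279: |R|=1.19794 >1
  x=-3.275: |R|=1.19614 >1
  x=-3.016: |R|=1.07656 >1
So |R|<1 on (-2.8571, 0).

z* = -2.8571.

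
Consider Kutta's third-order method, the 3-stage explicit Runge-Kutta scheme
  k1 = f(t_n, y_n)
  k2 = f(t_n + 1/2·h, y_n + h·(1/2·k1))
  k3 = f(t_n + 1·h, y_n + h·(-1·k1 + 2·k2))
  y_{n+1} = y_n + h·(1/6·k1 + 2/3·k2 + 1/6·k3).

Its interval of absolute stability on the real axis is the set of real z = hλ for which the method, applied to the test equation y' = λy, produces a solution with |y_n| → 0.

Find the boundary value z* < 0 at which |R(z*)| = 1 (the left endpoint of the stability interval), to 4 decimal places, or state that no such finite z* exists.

left endpoint -2.5127.

On y'=λy, z=hλ:
  order 3, 3-stage ⇒ R(z)=1+z+z^2/2+z^3/6
  (e.g. R(-1.06)=0.30330, |R|=0.30330)

Boundary: |R(x)|=1, x<0.
x=-1.06: |R|=0.3033
|R(-2.21)|=0.5669 |R(-0.98)|=0.3433 |R(-0.92)|=0.3734
Bisect:
  x_lo=-2.8708 |R|=1.6934  x_hi=-0.2370 |R|=0.7889
  mid=-1.55389 |R|=0.02807 →hi
  mid=-2.21235 |R|=0.56983 →hi
  mid=-2.54158 |R|=1.04805 →lo
  mid=-2.37697 |R|=0.79028 →hi
  mid=-2.45928 |R|=0.91422 →hi
  mid=-2.50043 |R|=0.97987 →hi
  mid=-2.52101 |R|=1.01364 →lo
  mid=-2.51072 |R|=0.99667 →hi
  ...
  [-2.51281,-2.51265] ⇒ x*=-2.5127
Interval (-2.5127, 0).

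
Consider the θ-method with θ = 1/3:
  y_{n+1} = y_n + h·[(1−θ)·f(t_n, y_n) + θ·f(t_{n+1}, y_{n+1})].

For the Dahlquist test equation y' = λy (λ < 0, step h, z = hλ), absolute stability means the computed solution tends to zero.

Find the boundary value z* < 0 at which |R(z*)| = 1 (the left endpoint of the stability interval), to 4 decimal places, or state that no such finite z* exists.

left endpoint -6.0000.

Set f=λy, z=hλ:
  y_{n+1} = y_n + z·[2/3·y_n + 1/3·y_{n+1}] ⇒ (1 − 1/3z)y_{n+1} = (1 + 2/3z)y_n
  ⇒ R(z) = (1 + 2/3z)/(1 − 1/3z).

Boundary: |R(x)|=1, x<0.
x=-1.04: |R|=0.2277
R=−1: 1+2/3x = −1+1/3x ⇒ -1/3x=2 ⇒ x=2/(-1/3)=-6.0000
Confirm numerically:
  x=-4.914: |R|=0.86277 <1
  x=-4.662: |R|=0.82537 <1
  x=-4.596: |R|=0.81517 <1
  x=-3.814: |R|=0.67919 <1
  x=-6.544: |R|=1.05700 >1
  x=-6.449: |R|=1.04752 >1
So |R|<1 on (-6.0000, 0).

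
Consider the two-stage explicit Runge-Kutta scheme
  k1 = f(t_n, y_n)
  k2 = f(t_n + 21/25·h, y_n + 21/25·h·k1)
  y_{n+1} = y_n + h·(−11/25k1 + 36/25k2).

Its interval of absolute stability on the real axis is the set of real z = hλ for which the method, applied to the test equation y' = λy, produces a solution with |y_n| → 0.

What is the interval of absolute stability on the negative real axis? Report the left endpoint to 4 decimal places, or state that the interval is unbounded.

On y'=λy, z=hλ:
  k1=λy_n ⇒ h·k1=z·y_n;  k2=λ(1+21/25z)y_n ⇒ h·k2=z(1+21/25z)y_n
  y_{n+1}/y_n = 1 − 11/25z + 36/25z(1+21/25z) = 1 + z + 756/625z²
  Hence R(z) = 1 + z + 756/625z².

Need |R(x)|<1, x<0.
x=-0.96: |R|=1.1548
R=1: x+756/625x²=0 ⇒ x=−625/756=-0.8267; min R=1−1/(4·756/625)=0.7933>−1
Confirm numerically:
  x=-0.747: |R|=0.92797 <1
  x=-0.743: |R|=0.92476 <1
  x=-0.670: |R|=0.87299 <1
  x=-0.615: |R|=0.84250 <1
  x=-1.339: |R|=1.82972 >1
  x=-0.879: |R|=1.05559 >1
So |R|<1 on (-0.8267, 0).

z∈(-0.8267,0).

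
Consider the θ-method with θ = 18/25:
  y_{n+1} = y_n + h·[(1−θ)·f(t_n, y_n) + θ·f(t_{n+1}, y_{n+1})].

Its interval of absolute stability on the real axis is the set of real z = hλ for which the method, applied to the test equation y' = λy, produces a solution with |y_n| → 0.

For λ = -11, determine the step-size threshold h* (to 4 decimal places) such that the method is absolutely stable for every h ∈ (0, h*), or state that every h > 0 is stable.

Set f=λy, z=hλ:
  y_{n+1} = y_n + z·[7/25·y_n + 18/25·y_{n+1}] ⇒ (1 − 18/25z)y_{n+1} = (1 + 7/25z)y_n
  Hence R(z) = (1 + 7/25z)/(1 − 18/25z).

Find x<0 with |R(x)|<1.
x=-1.19: |R|=0.3591
x=-2: |R|=0.1803
x=-10: |R|=0.2195
x=-100: |R|=0.3699
θ=18/25≥1/2 ⇒ |1+7/25x|<|1−18/25x| ∀x<0 ⇒ unbounded interval.

(−∞, 0) — no finite endpoint. Any h>0 works for λ=-11.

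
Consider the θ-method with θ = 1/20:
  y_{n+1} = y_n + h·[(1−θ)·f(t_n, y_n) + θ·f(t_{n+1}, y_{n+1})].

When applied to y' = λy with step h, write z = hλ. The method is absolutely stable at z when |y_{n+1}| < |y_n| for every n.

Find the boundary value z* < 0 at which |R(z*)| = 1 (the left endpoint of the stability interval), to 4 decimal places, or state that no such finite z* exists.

With y'=λy (z=hλ):
  y_{n+1} = y_n + z·[19/20·y_n + 1/20·y_{n+1}] ⇒ (1 − 1/20z)y_{n+1} = (1 + 19/20z)y_n
  ⇒ R(z) = (1 + 19/20z)/(1 − 1/20z).

Need |R(x)|<1, x<0.
x=-0.66: |R|=0.3611
R=−1: 1+19/20x = −1+1/20x ⇒ -9/10x=2 ⇒ x=2/(-9/10)=-2.2222
Confirm numerically:
  x=-1.825: |R|=0.67239 <1
  x=-1.665: |R|=0.53704 <1
  x=-1.581: |R|=0.46518 <1
  x=-2.771: |R|=1.43380 >1
  x=-2.698: |R|=1.37730 >1
  x=-2.349: |R|=1.10211 >1
So |R|<1 on (-2.2222, 0).

left endpoint -2.2222.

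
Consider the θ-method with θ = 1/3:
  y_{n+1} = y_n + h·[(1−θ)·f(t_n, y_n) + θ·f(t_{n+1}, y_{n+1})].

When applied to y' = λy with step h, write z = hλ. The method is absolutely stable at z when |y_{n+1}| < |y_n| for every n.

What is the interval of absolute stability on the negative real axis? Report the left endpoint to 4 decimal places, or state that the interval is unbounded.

On y'=λy, z=hλ:
  y_{n+1} = y_n + z·[2/3·y_n + 1/3·y_{n+1}] ⇒ (1 − 1/3z)y_{n+1} = (1 + 2/3z)y_n
  Hence R(z) = (1 + 2/3z)/(1 − 1/3z).

Solve |R(x)|<1 on ℝ⁻.
x=-0.93: |R|=0.2901
R=−1: 1+2/3x = −1+1/3x ⇒ -1/3x=2 ⇒ x=2/(-1/3)=-6.0000
Confirm numerically:
  x=-5.899: |R|=0.98865 <1
  x=-5.089: |R|=0.88738 <1
  x=-5.010: |R|=0.87640 <1
  x=-4.248: |R|=0.75828 <1
  x=-6.447: |R|=1.04732 >1
  x=-6.376: |R|=1.04010 >1
  x=-6.169: |R|=1.01843 >1
So |R|<1 on (-6.0000, 0).

(-6.0000, 0).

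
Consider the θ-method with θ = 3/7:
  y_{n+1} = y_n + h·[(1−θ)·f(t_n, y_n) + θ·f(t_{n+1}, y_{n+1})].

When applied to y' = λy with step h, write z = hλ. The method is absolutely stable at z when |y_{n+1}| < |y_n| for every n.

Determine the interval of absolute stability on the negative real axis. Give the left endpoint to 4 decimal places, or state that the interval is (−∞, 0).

z∈(-14.0000,0).

On y'=λy, z=hλ:
  y_{n+1} = y_n + z·[4/7·y_n + 3/7·y_{n+1}] ⇒ (1 − 3/7z)y_{n+1} = (1 + 4/7z)y_n
  R(z) = (1 + 4/7z)/(1 − 3/7z).

Find x<0 with |R(x)|<1.
x=-1.49: |R|=0.0907
R=−1: 1+4/7x = −1+3/7x ⇒ -1/7x=2 ⇒ x=2/(-1/7)=-14.0000
Confirm numerically:
  x=-11.470: |R|=0.93890 <1
  x=-11.329: |R|=0.93483 <1
  x=-9.977: |R|=0.89107 <1
  x=-6.399: |R|=0.70985 <1
  x=-14.515: |R|=1.01019 >1
  x=-14.485: |R|=1.00961 >1
So |R|<1 on (-14.0000, 0).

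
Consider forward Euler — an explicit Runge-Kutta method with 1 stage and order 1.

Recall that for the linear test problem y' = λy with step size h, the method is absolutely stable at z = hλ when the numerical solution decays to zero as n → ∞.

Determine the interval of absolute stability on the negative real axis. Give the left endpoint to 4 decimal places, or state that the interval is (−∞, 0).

Test eqn y'=λy, z=hλ:
  order 1, 1-stage ⇒ R(z)=1+z
  (e.g. R(-1.58)=-0.58000, |R|=0.58000)

Solve |R(x)|<1 on ℝ⁻.
x=-1.58: |R|=0.5800
|R(-1.89)|=0.8900 |R(-1.54)|=0.5400 |R(-1.36)|=0.3600
Bisect:
  x_lo=-2.6681 |R|=1.6681  x_hi=-0.1576 |R|=0.8424
  mid=-1.41285 |R|=0.41285 →hi
  mid=-2.04047 |R|=1.04047 →lo
  mid=-1.72666 |R|=0.72666 →hi
  mid=-1.88357 |R|=0.88357 →hi
  mid=-1.96202 |R|=0.96202 →hi
  mid=-2.00125 |R|=1.00125 →lo
  mid=-1.98163 |R|=0.98163 →hi
  mid=-1.99144 |R|=0.99144 →hi
  mid=-1.99634 |R|=0.99634 →hi
  mid=-1.99880 |R|=0.99880 →hi
  ...
  [-2.00002,-1.99987] ⇒ x*=-2.0000
Stable set (-2.0000, 0).

z∈(-2.0000,0).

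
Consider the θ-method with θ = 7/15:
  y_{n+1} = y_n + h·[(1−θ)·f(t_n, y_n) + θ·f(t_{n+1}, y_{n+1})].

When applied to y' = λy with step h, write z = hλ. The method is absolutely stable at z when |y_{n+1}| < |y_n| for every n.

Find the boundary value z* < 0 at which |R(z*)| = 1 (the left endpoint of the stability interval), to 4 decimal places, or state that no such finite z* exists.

Set f=λy, z=hλ:
  y_{n+1} = y_n + z·[8/15·y_n + 7/15·y_{n+1}] ⇒ (1 − 7/15z)y_{n+1} = (1 + 8/15z)y_n
  Hence R(z) = (1 + 8/15z)/(1 − 7/15z).

Solve |R(x)|<1 on ℝ⁻.
x=-0.74: |R|=0.4500
R=−1: 1+8/15x = −1+7/15x ⇒ -1/15x=2 ⇒ x=2/(-1/15)=-30.0000
Confirm numerically:
  x=-28.315: |R|=0.99210 <1
  x=-18.092: |R|=0.91593 <1
  x=-16.912: |R|=0.90188 <1
  x=-30.358: |R|=1.00157 >1
  x=-30.320: |R|=1.00141 >1
  x=-30.291: |R|=1.00128 >1
So |R|<1 on (-30.0000, 0).

left endpoint -30.0000.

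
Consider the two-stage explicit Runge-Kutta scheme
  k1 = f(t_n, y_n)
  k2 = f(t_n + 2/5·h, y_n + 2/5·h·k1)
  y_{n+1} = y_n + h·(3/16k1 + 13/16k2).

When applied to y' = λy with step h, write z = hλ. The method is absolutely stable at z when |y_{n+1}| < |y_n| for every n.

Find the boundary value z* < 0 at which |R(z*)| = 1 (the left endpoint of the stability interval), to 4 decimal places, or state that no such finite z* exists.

Test eqn y'=λy, z=hλ:
  k1=λy_n ⇒ h·k1=z·y_n;  k2=λ(1+2/5z)y_n ⇒ h·k2=z(1+2/5z)y_n
  y_{n+1}/y_n = 1 + 3/16z + 13/16z(1+2/5z) = 1 + z + 13/40z²
  Hence R(z) = 1 + z + 13/40z².

Boundary: |R(x)|=1, x<0.
x=-0.77: |R|=0.4227
R=1: x+13/40x²=0 ⇒ x=−40/13=-3.0769; min R=1−1/(4·13/40)=0.2308>−1
Confirm numerically:
  x=-2.468: |R|=0.51158 <1
  x=-2.446: |R|=0.49845 <1
  x=-1.708: |R|=0.24011 <1
  x=-1.493: |R|=0.23144 <1
  x=-3.410: |R|=1.36913 >1
  x=-3.254: |R|=1.18727 >1
  x=-3.245: |R|=1.17726 >1
Interval (-3.0769, 0).

z* = -3.0769.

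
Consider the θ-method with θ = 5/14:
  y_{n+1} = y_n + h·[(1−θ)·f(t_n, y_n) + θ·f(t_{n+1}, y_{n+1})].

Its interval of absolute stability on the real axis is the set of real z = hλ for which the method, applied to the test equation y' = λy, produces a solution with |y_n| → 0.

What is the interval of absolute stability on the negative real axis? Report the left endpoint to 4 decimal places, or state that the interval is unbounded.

z∈(-7.0000,0).

Set f=λy, z=hλ:
  y_{n+1} = y_n + z·[9/14·y_n + 5/14·y_{n+1}] ⇒ (1 − 5/14z)y_{n+1} = (1 + 9/14z)y_n
  R(z) = (1 + 9/14z)/(1 − 5/14z).

Boundary: |R(x)|=1, x<0.
x=-0.93: |R|=0.3019
R=−1: 1+9/14x = −1+5/14x ⇒ -2/7x=2 ⇒ x=2/(-2/7)=-7.0000
Confirm numerically:
  x=-5.889: |R|=0.89771 <1
  x=-4.088: |R|=0.66179 <1
  x=-3.731: |R|=0.59957 <1
  x=-7.450: |R|=1.03512 >1
  x=-7.290: |R|=1.02299 >1
So |R|<1 on (-7.0000, 0).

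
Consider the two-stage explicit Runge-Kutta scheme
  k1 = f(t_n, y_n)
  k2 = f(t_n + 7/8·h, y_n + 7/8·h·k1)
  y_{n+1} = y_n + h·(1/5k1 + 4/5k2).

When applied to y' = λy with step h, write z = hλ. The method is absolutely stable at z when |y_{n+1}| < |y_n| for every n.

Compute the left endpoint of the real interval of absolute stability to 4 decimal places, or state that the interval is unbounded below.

On y'=λy, z=hλ:
  k1=λy_n ⇒ h·k1=z·y_n;  k2=λ(1+7/8z)y_n ⇒ h·k2=z(1+7/8z)y_n
  y_{n+1}/y_n = 1 + 1/5z + 4/5z(1+7/8z) = 1 + z + 7/10z²
  R(z) = 1 + z + 7/10z².

Need |R(x)|<1, x<0.
x=-1.55: |R|=1.1318
R=1: x+7/10x²=0 ⇒ x=−10/7=-1.4286; min R=1−1/(4·7/10)=0.6429>−1
Confirm numerically:
  x=-1.351: |R|=0.92664 <1
  x=-0.865: |R|=0.65876 <1
  x=-0.707: |R|=0.64289 <1
  x=-0.666: |R|=0.64449 <1
  x=-1.900: |R|=1.62700 >1
  x=-1.741: |R|=1.38076 >1
Interval (-1.4286, 0).

left endpoint -1.4286.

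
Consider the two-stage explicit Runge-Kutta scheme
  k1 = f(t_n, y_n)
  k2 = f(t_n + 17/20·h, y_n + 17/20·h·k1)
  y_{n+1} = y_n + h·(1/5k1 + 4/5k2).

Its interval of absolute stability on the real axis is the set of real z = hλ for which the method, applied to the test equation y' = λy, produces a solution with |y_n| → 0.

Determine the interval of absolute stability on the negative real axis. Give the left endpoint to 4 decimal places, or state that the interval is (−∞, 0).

(-1.4706, 0).

With y'=λy (z=hλ):
  k1=λy_n ⇒ h·k1=z·y_n;  k2=λ(1+17/20z)y_n ⇒ h·k2=z(1+17/20z)y_n
  y_{n+1}/y_n = 1 + 1/5z + 4/5z(1+17/20z) = 1 + z + 17/25z²
  so R(z) = 1 + z + 17/25z².

Need |R(x)|<1, x<0.
x=-0.64: |R|=0.6385
R=1: x+17/25x²=0 ⇒ x=−25/17=-1.4706; min R=1−1/(4·17/25)=0.6324>−1
Confirm numerically:
  x=-1.195: |R|=0.77606 <1
  x=-0.791: |R|=0.63446 <1
  x=-0.718: |R|=0.63256 <1
  x=-1.814: |R|=1.42361 >1
  x=-1.510: |R|=1.04047 >1
So |R|<1 on (-1.4706, 0).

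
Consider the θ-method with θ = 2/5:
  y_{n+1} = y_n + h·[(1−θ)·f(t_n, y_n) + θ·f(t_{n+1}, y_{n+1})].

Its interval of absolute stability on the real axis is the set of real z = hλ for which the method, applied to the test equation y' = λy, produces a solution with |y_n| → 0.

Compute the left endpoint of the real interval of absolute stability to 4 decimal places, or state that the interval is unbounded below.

With y'=λy (z=hλ):
  y_{n+1} = y_n + z·[3/5·y_n + 2/5·y_{n+1}] ⇒ (1 − 2/5z)y_{n+1} = (1 + 3/5z)y_n
  so R(z) = (1 + 3/5z)/(1 − 2/5z).

Need |R(x)|<1, x<0.
x=-0.93: |R|=0.3222
R=−1: 1+3/5x = −1+2/5x ⇒ -1/5x=2 ⇒ x=2/(-1/5)=-10.0000
Confirm numerically:
  x=-7.255: |R|=0.85930 <1
  x=-6.807: |R|=0.82846 <1
  x=-5.300: |R|=0.69872 <1
  x=-10.587: |R|=1.02243 >1
  x=-10.275: |R|=1.01076 >1
  x=-10.257: |R|=1.01007 >1
So |R|<1 on (-10.0000, 0).

left endpoint -10.0000.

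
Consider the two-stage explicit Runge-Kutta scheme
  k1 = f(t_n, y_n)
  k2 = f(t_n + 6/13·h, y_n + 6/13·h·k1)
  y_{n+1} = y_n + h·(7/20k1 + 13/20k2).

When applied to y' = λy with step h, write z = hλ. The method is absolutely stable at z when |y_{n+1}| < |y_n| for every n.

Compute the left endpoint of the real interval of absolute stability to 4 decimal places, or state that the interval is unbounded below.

On y'=λy, z=hλ:
  k1=λy_n ⇒ h·k1=z·y_n;  k2=λ(1+6/13z)y_n ⇒ h·k2=z(1+6/13z)y_n
  y_{n+1}/y_n = 1 + 7/20z + 13/20z(1+6/13z) = 1 + z + 3/10z²
  so R(z) = 1 + z + 3/10z².

Boundary: |R(x)|=1, x<0.
x=-1.7: |R|=0.1670
R=1: x+3/10x²=0 ⇒ x=−10/3=-3.3333; min R=1−1/(4·3/10)=0.1667>−1
Confirm numerically:
  x=-3.154: |R|=0.83031 <1
  x=-3.006: |R|=0.70481 <1
  x=-2.342: |R|=0.30349 <1
  x=-1.738: |R|=0.16819 <1
  x=-3.913: |R|=1.68047 >1
  x=-3.815: |R|=1.55127 >1
  x=-3.447: |R|=1.11754 >1
Stable set (-3.3333, 0).

left endpoint -3.3333.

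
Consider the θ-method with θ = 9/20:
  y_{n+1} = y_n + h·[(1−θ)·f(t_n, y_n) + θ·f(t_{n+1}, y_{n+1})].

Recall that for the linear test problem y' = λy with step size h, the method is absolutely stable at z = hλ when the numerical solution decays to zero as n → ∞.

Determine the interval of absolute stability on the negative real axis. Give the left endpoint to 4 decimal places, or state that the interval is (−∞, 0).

On y'=λy, z=hλ:
  y_{n+1} = y_n + z·[11/20·y_n + 9/20·y_{n+1}] ⇒ (1 − 9/20z)y_{n+1} = (1 + 11/20z)y_n
  R(z) = (1 + 11/20z)/(1 − 9/20z).

Boundary: |R(x)|=1, x<0.
x=-1.23: |R|=0.2082
R=−1: 1+11/20x = −1+9/20x ⇒ -1/10x=2 ⇒ x=2/(-1/10)=-20.0000
Confirm numerically:
  x=-19.660: |R|=0.99655 <1
  x=-17.613: |R|=0.97326 <1
  x=-13.518: |R|=0.90849 <1
  x=-11.942: |R|=0.87358 <1
  x=-20.297: |R|=1.00293 >1
  x=-20.104: |R|=1.00104 >1
  x=-20.101: |R|=1.00101 >1
So |R|<1 on (-20.0000, 0).

z∈(-20.0000,0).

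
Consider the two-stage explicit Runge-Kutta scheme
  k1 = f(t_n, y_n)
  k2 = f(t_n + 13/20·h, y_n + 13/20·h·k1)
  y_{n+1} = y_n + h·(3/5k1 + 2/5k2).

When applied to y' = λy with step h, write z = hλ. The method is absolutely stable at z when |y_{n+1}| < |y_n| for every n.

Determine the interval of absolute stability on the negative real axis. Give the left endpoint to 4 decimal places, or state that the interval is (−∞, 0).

Set f=λy, z=hλ:
  k1=λy_n ⇒ h·k1=z·y_n;  k2=λ(1+13/20z)y_n ⇒ h·k2=z(1+13/20z)y_n
  y_{n+1}/y_n = 1 + 3/5z + 2/5z(1+13/20z) = 1 + z + 13/50z²
  R(z) = 1 + z + 13/50z².

Solve |R(x)|<1 on ℝ⁻.
x=-1.13: |R|=0.2020
R=1: x+13/50x²=0 ⇒ x=−50/13=-3.8462; min R=1−1/(4·13/50)=0.0385>−1
Confirm numerically:
  x=-3.621: |R|=0.78803 <1
  x=-2.824: |R|=0.24949 <1
  x=-2.090: |R|=0.04571 <1
  x=-2.047: |R|=0.04245 <1
  x=-4.220: |R|=1.41018 >1
  x=-4.109: |R|=1.28081 >1
  x=-4.061: |R|=1.22685 >1
Stable set (-3.8462, 0).

(-3.8462, 0).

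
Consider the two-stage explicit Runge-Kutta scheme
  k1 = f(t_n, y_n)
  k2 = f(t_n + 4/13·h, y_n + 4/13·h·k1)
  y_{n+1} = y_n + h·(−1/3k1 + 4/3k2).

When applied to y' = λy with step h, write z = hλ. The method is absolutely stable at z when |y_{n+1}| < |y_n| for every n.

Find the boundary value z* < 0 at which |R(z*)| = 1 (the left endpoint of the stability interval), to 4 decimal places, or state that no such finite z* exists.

z* = -2.4375.

Set f=λy, z=hλ:
  k1=λy_n ⇒ h·k1=z·y_n;  k2=λ(1+4/13z)y_n ⇒ h·k2=z(1+4/13z)y_n
  y_{n+1}/y_n = 1 − 1/3z + 4/3z(1+4/13z) = 1 + z + 16/39z²
  ⇒ R(z) = 1 + z + 16/39z².

Need |R(x)|<1, x<0.
x=-0.65: |R|=0.5233
R=1: x+16/39x²=0 ⇒ x=−39/16=-2.4375; min R=1−1/(4·16/39)=0.3906>−1
Confirm numerically:
  x=-2.182: |R|=0.77128 <1
  x=-1.930: |R|=0.59816 <1
  x=-1.043: |R|=0.40330 <1
  x=-2.704: |R|=1.29564 >1
  x=-2.698: |R|=1.28834 >1
Interval (-2.4375, 0).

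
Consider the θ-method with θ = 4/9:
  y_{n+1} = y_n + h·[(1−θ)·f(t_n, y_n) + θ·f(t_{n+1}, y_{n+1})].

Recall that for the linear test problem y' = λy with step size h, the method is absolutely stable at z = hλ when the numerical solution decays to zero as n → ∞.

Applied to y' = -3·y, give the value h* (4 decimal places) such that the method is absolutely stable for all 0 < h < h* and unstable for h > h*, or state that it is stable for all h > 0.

Test eqn y'=λy, z=hλ:
  y_{n+1} = y_n + z·[5/9·y_n + 4/9·y_{n+1}] ⇒ (1 − 4/9z)y_{n+1} = (1 + 5/9z)y_n
  R(z) = (1 + 5/9z)/(1 − 4/9z).

Solve |R(x)|<1 on ℝ⁻.
x=-1.73: |R|=0.0220
R=−1: 1+5/9x = −1+4/9x ⇒ -1/9x=2 ⇒ x=2/(-1/9)=-18.0000
Confirm numerically:
  x=-15.025: |R|=0.95695 <1
  x=-12.681: |R|=0.91094 <1
  x=-8.384: |R|=0.77393 <1
  x=-18.580: |R|=1.00696 >1
  x=-18.062: |R|=1.00076 >1
  x=-18.039: |R|=1.00048 >1
So |R|<1 on (-18.0000, 0).

(-18.0000,0); λ=-3 ⇒ h* = (18)/3 = 6.0000.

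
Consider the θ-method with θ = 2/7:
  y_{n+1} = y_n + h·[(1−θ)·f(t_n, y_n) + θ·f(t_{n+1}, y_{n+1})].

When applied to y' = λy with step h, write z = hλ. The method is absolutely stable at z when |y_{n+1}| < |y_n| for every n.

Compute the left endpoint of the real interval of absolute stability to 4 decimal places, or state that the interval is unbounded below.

left endpoint -4.6667.

On y'=λy, z=hλ:
  y_{n+1} = y_n + z·[5/7·y_n + 2/7·y_{n+1}] ⇒ (1 − 2/7z)y_{n+1} = (1 + 5/7z)y_n
  so R(z) = (1 + 5/7z)/(1 − 2/7z).

Need |R(x)|<1, x<0.
x=-1.49: |R|=0.0451
R=−1: 1+5/7x = −1+2/7x ⇒ -3/7x=2 ⇒ x=2/(-3/7)=-4.6667
Confirm numerically:
  x=-4.582: |R|=0.98429 <1
  x=-4.195: |R|=0.90806 <1
  x=-4.057: |R|=0.87899 <1
  x=-2.059: |R|=0.29637 <1
  x=-4.992: |R|=1.05747 >1
  x=-4.776: |R|=1.01982 >1
Interval (-4.6667, 0).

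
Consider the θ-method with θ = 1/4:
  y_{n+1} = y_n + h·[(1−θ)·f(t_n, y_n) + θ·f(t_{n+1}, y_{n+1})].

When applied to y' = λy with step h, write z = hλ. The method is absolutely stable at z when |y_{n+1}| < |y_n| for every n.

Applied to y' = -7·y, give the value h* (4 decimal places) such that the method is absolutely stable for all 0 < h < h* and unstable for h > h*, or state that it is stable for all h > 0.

On y'=λy, z=hλ:
  y_{n+1} = y_n + z·[3/4·y_n + 1/4·y_{n+1}] ⇒ (1 − 1/4z)y_{n+1} = (1 + 3/4z)y_n
  R(z) = (1 + 3/4z)/(1 − 1/4z).

Boundary: |R(x)|=1, x<0.
x=-1.36: |R|=0.0149
R=−1: 1+3/4x = −1+1/4x ⇒ -1/2x=2 ⇒ x=2/(-1/2)=-4.0000
Confirm numerically:
  x=-3.452: |R|=0.85293 <1
  x=-3.078: |R|=0.73947 <1
  x=-1.617: |R|=0.15150 <1
  x=-4.483: |R|=1.11387 >1
  x=-4.324: |R|=1.07785 >1
  x=-4.080: |R|=1.01980 >1
Stable set (-4.0000, 0).

(-4.0000,0); λ=-7 ⇒ h* = (4)/7 = 0.5714.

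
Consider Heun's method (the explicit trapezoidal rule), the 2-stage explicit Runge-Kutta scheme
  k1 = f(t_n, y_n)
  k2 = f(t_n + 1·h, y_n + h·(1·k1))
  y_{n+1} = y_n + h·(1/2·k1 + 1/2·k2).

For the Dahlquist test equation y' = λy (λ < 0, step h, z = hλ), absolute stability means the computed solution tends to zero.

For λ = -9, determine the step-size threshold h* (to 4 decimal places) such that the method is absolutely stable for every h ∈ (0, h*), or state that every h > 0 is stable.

With y'=λy (z=hλ):
  order 2, 2-stage ⇒ R(z)=1+z+z^2/2
  (e.g. R(-0.62)=0.57220, |R|=0.57220)

Find x<0 with |R(x)|<1.
x=-0.62: |R|=0.5722
|R(-2.26)|=1.2938 |R(-1.28)|=0.5392 |R(-1.13)|=0.5085
Bisect:
  x_lo=-2.8035 |R|=2.1263  x_hi=-0.1176 |R|=0.8893
  mid=-1.46055 |R|=0.60605 →hi
  mid=-2.13203 |R|=1.14074 →lo
  mid=-1.79629 |R|=0.81704 →hi
  mid=-1.96416 |R|=0.96480 →hi
  mid=-2.04809 |R|=1.04925 →lo
  mid=-2.00612 |R|=1.00614 →lo
  mid=-1.98514 |R|=0.98525 →hi
  ...
  [-2.00006,-1.99989] ⇒ x*=-2.0000
So |R|<1 on (-2.0000, 0).

(-2.0000,0); λ=-9 ⇒ h* = 0.2222.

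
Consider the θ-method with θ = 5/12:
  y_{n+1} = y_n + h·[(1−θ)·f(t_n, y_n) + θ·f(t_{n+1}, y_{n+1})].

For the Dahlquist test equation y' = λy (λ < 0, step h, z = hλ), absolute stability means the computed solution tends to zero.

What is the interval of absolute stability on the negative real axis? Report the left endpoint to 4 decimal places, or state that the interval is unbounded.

(-12.0000, 0).

With y'=λy (z=hλ):
  y_{n+1} = y_n + z·[7/12·y_n + 5/12·y_{n+1}] ⇒ (1 − 5/12z)y_{n+1} = (1 + 7/12z)y_n
  ⇒ R(z) = (1 + 7/12z)/(1 − 5/12z).

Find x<0 with |R(x)|<1.
x=-1.43: |R|=0.1039
R=−1: 1+7/12x = −1+5/12x ⇒ -1/6x=2 ⇒ x=2/(-1/6)=-12.0000
Confirm numerically:
  x=-7.698: |R|=0.82959 <1
  x=-5.363: |R|=0.65802 <1
  x=-5.281: |R|=0.65010 <1
  x=-4.815: |R|=0.60166 <1
  x=-12.546: |R|=1.01461 >1
  x=-12.533: |R|=1.01428 >1
  x=-12.437: |R|=1.01178 >1
Interval (-12.0000, 0).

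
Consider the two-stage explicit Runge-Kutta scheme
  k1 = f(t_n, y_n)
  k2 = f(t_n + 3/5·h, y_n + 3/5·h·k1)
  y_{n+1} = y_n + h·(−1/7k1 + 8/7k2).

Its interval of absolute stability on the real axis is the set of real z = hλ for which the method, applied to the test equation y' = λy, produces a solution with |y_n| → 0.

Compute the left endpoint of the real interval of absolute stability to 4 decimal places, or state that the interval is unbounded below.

z* = -1.4583.

Set f=λy, z=hλ:
  k1=λy_n ⇒ h·k1=z·y_n;  k2=λ(1+3/5z)y_n ⇒ h·k2=z(1+3/5z)y_n
  y_{n+1}/y_n = 1 − 1/7z + 8/7z(1+3/5z) = 1 + z + 24/35z²
  so R(z) = 1 + z + 24/35z².

Boundary: |R(x)|=1, x<0.
x=-1.08: |R|=0.7198
R=1: x+24/35x²=0 ⇒ x=−35/24=-1.4583; min R=1−1/(4·24/35)=0.6354>−1
Confirm numerically:
  x=-1.299: |R|=0.85807 <1
  x=-0.691: |R|=0.63642 <1
  x=-0.644: |R|=0.64039 <1
  x=-0.635: |R|=0.64150 <1
  x=-2.030: |R|=1.79576 >1
  x=-1.649: |R|=1.21559 >1
  x=-1.612: |R|=1.16986 >1
Interval (-1.4583, 0).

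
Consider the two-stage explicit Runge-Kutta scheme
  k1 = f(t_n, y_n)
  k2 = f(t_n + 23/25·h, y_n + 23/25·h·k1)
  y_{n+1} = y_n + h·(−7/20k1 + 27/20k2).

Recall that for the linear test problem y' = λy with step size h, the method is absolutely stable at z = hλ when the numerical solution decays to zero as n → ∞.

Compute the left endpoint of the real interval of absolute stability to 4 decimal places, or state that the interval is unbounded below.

z* = -0.8052.

With y'=λy (z=hλ):
  k1=λy_n ⇒ h·k1=z·y_n;  k2=λ(1+23/25z)y_n ⇒ h·k2=z(1+23/25z)y_n
  y_{n+1}/y_n = 1 − 7/20z + 27/20z(1+23/25z) = 1 + z + 621/500z²
  R(z) = 1 + z + 621/500z².

Boundary: |R(x)|=1, x<0.
x=-1.75: |R|=3.0536
R=1: x+621/500x²=0 ⇒ x=−500/621=-0.8052; min R=1−1/(4·621/500)=0.7987>−1
Confirm numerically:
  x=-0.782: |R|=0.97751 <1
  x=-0.776: |R|=0.97190 <1
  x=-0.669: |R|=0.88687 <1
  x=-0.436: |R|=0.80010 <1
  x=-1.128: |R|=1.45230 >1
  x=-0.827: |R|=1.02244 >1
So |R|<1 on (-0.8052, 0).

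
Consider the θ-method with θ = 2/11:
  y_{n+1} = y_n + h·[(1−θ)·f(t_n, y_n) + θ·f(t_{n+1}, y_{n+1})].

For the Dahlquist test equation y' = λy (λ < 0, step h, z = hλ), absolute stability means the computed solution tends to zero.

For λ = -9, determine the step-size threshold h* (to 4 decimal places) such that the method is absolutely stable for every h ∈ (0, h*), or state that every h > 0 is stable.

With y'=λy (z=hλ):
  y_{n+1} = y_n + z·[9/11·y_n + 2/11·y_{n+1}] ⇒ (1 − 2/11z)y_{n+1} = (1 + 9/11z)y_n
  Hence R(z) = (1 + 9/11z)/(1 − 2/11z).

Solve |R(x)|<1 on ℝ⁻.
x=-1.54: |R|=0.2031
R=−1: 1+9/11x = −1+2/11x ⇒ -7/11x=2 ⇒ x=2/(-7/11)=-3.1429
Confirm numerically:
  x=-3.040: |R|=0.95785 <1
  x=-2.376: |R|=0.65922 <1
  x=-1.631: |R|=0.25796 <1
  x=-1.506: |R|=0.18227 <1
  x=-3.577: |R|=1.16740 >1
  x=-3.286: |R|=1.05702 >1
  x=-3.188: |R|=1.01819 >1
Stable set (-3.1429, 0).

(-3.1429,0); λ=-9 ⇒ h* = (22/7)/9 = 0.3492.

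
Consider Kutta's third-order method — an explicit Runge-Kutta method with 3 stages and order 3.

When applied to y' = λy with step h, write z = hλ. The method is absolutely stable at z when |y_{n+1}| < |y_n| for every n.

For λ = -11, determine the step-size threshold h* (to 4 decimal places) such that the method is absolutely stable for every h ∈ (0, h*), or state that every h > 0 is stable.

(-2.5127,0); λ=-11 ⇒ h* = 0.2284.

Test eqn y'=λy, z=hλ:
  order 3, 3-stage ⇒ R(z)=1+z+z^2/2+z^3/6
  (e.g. R(-1.74)=-0.10420, |R|=0.10420)

Boundary: |R(x)|=1, x<0.
x=-1.74: |R|=0.1042
|R(-1.91)|=0.2473 |R(-0.65)|=0.5155 |R(-0.53)|=0.5856
Bisect:
  x_lo=-2.9831 |R|=1.9581  x_hi=-0.3929 |R|=0.6742
  mid=-1.68800 |R|=0.06494 →hi
  mid=-2.33555 |R|=0.73148 →hi
  mid=-2.65933 |R|=1.25779 →lo
  mid=-2.49744 |R|=0.97502 →hi
  mid=-2.57839 |R|=1.11123 →lo
  mid=-2.53792 |R|=1.04187 →lo
  mid=-2.51768 |R|=1.00813 →lo
  mid=-2.50756 |R|=0.99150 →hi
  ...
  [-2.51278,-2.51262] ⇒ x*=-2.5127
Stable set (-2.5127, 0).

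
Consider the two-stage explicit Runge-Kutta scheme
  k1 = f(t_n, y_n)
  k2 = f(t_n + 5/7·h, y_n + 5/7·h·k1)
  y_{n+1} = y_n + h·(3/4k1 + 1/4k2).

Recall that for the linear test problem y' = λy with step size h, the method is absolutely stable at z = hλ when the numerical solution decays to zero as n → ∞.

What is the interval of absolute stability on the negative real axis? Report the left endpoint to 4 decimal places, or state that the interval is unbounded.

Set f=λy, z=hλ:
  k1=λy_n ⇒ h·k1=z·y_n;  k2=λ(1+5/7z)y_n ⇒ h·k2=z(1+5/7z)y_n
  y_{n+1}/y_n = 1 + 3/4z + 1/4z(1+5/7z) = 1 + z + 5/28z²
  Hence R(z) = 1 + z + 5/28z².

Solve |R(x)|<1 on ℝ⁻.
x=-1.56: |R|=0.1254
R=1: x+5/28x²=0 ⇒ x=−28/5=-5.6000; min R=1−1/(4·5/28)=-0.4000>−1
Confirm numerically:
  x=-5.028: |R|=0.48643 <1
  x=-3.742: |R|=0.24154 <1
  x=-3.557: |R|=0.29767 <1
  x=-5.868: |R|=1.28083 >1
  x=-5.771: |R|=1.17622 >1
Interval (-5.6000, 0).

z∈(-5.6000,0).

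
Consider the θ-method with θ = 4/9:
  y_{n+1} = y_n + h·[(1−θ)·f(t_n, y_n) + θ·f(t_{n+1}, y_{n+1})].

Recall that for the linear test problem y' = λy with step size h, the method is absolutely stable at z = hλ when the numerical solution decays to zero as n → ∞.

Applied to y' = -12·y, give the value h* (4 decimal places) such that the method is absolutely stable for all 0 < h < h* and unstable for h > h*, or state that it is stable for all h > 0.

(-18.0000,0); λ=-12 ⇒ h* = (18)/12 = 1.5000.

On y'=λy, z=hλ:
  y_{n+1} = y_n + z·[5/9·y_n + 4/9·y_{n+1}] ⇒ (1 − 4/9z)y_{n+1} = (1 + 5/9z)y_n
  so R(z) = (1 + 5/9z)/(1 − 4/9z).

Boundary: |R(x)|=1, x<0.
x=-0.95: |R|=0.3320
R=−1: 1+5/9x = −1+4/9x ⇒ -1/9x=2 ⇒ x=2/(-1/9)=-18.0000
Confirm numerically:
  x=-17.970: |R|=0.99963 <1
  x=-16.874: |R|=0.98528 <1
  x=-13.134: |R|=0.92092 <1
  x=-11.426: |R|=0.87983 <1
  x=-18.565: |R|=1.00679 >1
  x=-18.452: |R|=1.00546 >1
  x=-18.267: |R|=1.00325 >1
Interval (-18.0000, 0).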